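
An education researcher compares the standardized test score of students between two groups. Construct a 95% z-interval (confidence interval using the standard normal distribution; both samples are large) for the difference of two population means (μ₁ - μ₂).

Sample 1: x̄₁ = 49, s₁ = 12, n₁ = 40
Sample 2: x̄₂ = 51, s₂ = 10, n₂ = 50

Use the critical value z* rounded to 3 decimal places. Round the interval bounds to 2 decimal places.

Both samples are large (n₁ = 40 ≥ 30, n₂ = 50 ≥ 30), so a z-interval for the difference of means applies.

Point estimate: x̄₁ - x̄₂ = 49 - 51 = -2

Standard error: SE = √(s₁²/n₁ + s₂²/n₂)
= √(12²/40 + 10²/50)
= √(3.600000 + 2.000000)
= 2.366432

For 95% confidence, z* = 1.96 (from standard normal table)
Margin of error: E = z* × SE = 1.96 × 2.366432 = 4.6382

Z-interval: (x̄₁ - x̄₂) ± E = -2 ± 4.6382 = (-6.6382, 2.6382)

Rounded to 2 decimal places:

(-6.64, 2.64)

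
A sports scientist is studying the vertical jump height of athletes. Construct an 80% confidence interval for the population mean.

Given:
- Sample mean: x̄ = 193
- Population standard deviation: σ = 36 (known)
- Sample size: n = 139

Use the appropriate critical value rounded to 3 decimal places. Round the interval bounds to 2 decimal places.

The population standard deviation σ is known, so use a z-interval (standard normal critical value).

For 80% confidence, z* = 1.282 (from standard normal table)

Standard error: SE = σ/√n = 36/√139 = 3.053480

Margin of error: E = z* × SE = 1.282 × 3.053480 = 3.9146

Z-interval: x̄ ± E = 193 ± 3.9146 = (189.0854, 196.9146)

Rounded to 2 decimal places:

(189.09, 196.91)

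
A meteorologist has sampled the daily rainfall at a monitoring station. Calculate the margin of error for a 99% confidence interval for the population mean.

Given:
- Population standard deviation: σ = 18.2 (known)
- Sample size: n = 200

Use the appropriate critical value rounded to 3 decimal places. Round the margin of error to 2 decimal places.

The population standard deviation σ is known, so use the z-interval margin of error formula.

For 99% confidence, z* = 2.576 (from standard normal table)

Margin of error formula for z-interval: E = z* × σ/√n

E = 2.576 × 18.2/√200
  = 2.576 × 1.286934
  = 3.3151

Rounded to 2 decimal places:

3.32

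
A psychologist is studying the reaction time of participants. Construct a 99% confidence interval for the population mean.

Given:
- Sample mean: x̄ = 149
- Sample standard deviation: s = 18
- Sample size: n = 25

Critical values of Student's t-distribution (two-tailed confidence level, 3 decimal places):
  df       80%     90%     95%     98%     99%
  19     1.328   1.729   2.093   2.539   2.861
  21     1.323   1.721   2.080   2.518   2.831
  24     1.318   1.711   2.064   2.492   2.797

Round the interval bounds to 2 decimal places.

The population standard deviation σ is unknown (only the sample standard deviation s is given), so use a t-interval with df = n - 1 = 25 - 1 = 24.

For 99% confidence with df = 24, t* = 2.797 (from t-table)

Standard error: SE = s/√n = 18/√25 = 3.600000

Margin of error: E = t* × SE = 2.797 × 3.600000 = 10.0692

T-interval: x̄ ± E = 149 ± 10.0692 = (138.9308, 159.0692)

Rounded to 2 decimal places:

(138.93, 159.07)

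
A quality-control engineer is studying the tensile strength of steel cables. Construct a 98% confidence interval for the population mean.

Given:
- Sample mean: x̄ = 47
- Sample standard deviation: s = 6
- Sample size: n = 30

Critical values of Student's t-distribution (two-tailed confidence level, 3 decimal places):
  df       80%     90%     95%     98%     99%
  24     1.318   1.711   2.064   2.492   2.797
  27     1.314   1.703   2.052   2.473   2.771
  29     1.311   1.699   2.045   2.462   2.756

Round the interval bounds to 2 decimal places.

The population standard deviation σ is unknown (only the sample standard deviation s is given), so use a t-interval with df = n - 1 = 30 - 1 = 29.

For 98% confidence with df = 29, t* = 2.462 (from t-table)

Standard error: SE = s/√n = 6/√30 = 1.095445

Margin of error: E = t* × SE = 2.462 × 1.095445 = 2.6970

T-interval: x̄ ± E = 47 ± 2.6970 = (44.3030, 49.6970)

Rounded to 2 decimal places:

(44.30, 49.70)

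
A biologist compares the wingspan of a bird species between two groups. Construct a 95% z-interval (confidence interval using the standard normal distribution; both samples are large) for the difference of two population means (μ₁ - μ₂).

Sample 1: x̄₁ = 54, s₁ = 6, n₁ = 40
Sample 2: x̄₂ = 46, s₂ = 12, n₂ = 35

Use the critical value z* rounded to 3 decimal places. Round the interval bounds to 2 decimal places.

Both samples are large (n₁ = 40 ≥ 30, n₂ = 35 ≥ 30), so a z-interval for the difference of means applies.

Point estimate: x̄₁ - x̄₂ = 54 - 46 = 8

Standard error: SE = √(s₁²/n₁ + s₂²/n₂)
= √(6²/40 + 12²/35)
= √(0.900000 + 4.114286)
= 2.239260

For 95% confidence, z* = 1.96 (from standard normal table)
Margin of error: E = z* × SE = 1.96 × 2.239260 = 4.3889

Z-interval: (x̄₁ - x̄₂) ± E = 8 ± 4.3889 = (3.6111, 12.3889)

Rounded to 2 decimal places:

(3.61, 12.39)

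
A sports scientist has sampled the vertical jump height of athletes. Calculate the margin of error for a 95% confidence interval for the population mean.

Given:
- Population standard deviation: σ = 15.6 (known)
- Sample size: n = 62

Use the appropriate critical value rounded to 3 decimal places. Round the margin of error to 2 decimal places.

The population standard deviation σ is known, so use the z-interval margin of error formula.

For 95% confidence, z* = 1.96 (from standard normal table)

Margin of error formula for z-interval: E = z* × σ/√n

E = 1.96 × 15.6/√62
  = 1.96 × 1.981202
  = 3.8832

Rounded to 2 decimal places:

3.88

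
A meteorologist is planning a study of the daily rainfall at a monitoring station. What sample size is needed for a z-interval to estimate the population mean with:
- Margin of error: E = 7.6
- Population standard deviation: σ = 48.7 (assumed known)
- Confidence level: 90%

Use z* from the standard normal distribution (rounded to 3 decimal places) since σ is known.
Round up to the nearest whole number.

Using z* since population σ is known (z-interval formula).

For 90% confidence, z* = 1.645 (from standard normal table)

Sample size formula for z-interval: n = (z*σ/E)²

n = (1.645 × 48.7 / 7.6)²
  = (10.540987)²
  = 111.1124

Round up to the nearest whole number: n = 112

112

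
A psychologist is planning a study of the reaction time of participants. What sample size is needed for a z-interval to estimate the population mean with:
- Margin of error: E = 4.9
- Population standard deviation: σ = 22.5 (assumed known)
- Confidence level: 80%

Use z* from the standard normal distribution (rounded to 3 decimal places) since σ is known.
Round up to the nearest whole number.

Using z* since population σ is known (z-interval formula).

For 80% confidence, z* = 1.282 (from standard normal table)

Sample size formula for z-interval: n = (z*σ/E)²

n = (1.282 × 22.5 / 4.9)²
  = (5.886735)²
  = 34.6536

Round up to the nearest whole number: n = 35

35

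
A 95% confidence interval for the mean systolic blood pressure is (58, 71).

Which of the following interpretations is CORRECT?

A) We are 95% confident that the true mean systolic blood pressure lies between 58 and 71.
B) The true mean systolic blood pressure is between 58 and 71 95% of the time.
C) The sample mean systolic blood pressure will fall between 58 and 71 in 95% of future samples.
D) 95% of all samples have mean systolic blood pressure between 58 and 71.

A confidence interval represents our confidence in the procedure, not a probability statement about the parameter.

Key concept: If we repeated this sampling process many times and computed a 95% CI each time, about 95% of those intervals would contain the true population parameter.

For this specific interval (58, 71):
- Midpoint (point estimate): 64.5
- Margin of error: 6.5

The correct interpretation is the one stating confidence that the true parameter lies in the interval — option A.

A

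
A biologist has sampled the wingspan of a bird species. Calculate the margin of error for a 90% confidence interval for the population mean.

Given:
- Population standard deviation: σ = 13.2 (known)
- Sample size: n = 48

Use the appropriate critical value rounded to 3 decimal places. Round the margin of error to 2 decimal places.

The population standard deviation σ is known, so use the z-interval margin of error formula.

For 90% confidence, z* = 1.645 (from standard normal table)

Margin of error formula for z-interval: E = z* × σ/√n

E = 1.645 × 13.2/√48
  = 1.645 × 1.905256
  = 3.1341

Rounded to 2 decimal places:

3.13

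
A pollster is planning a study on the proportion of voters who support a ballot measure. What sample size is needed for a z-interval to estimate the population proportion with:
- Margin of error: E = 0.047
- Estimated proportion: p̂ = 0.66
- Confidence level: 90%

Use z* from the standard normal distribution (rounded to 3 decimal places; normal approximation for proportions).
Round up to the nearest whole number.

Using z* for proportion z-interval (normal approximation).

For 90% confidence, z* = 1.645 (from standard normal table)

Sample size formula for proportion z-interval: n = z*²p̂(1-p̂)/E²

n = 1.645² × 0.66 × 0.34 / 0.047²
  = 2.706025 × 0.2244 / 0.002209
  = 274.8900

Round up to the nearest whole number: n = 275

275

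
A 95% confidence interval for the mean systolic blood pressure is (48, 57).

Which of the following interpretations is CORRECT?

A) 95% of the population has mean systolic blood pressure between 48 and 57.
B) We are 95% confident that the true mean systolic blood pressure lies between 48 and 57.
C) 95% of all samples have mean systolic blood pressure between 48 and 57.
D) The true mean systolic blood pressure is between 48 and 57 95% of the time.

A confidence interval represents our confidence in the procedure, not a probability statement about the parameter.

Key concept: If we repeated this sampling process many times and computed a 95% CI each time, about 95% of those intervals would contain the true population parameter.

For this specific interval (48, 57):
- Midpoint (point estimate): 52.5
- Margin of error: 4.5

The correct interpretation is the one stating confidence that the true parameter lies in the interval — option B.

B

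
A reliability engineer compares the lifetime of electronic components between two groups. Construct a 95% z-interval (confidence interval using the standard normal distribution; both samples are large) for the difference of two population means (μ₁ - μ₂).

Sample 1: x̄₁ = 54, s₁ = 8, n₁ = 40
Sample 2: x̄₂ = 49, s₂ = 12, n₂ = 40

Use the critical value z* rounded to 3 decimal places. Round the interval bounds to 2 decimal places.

Both samples are large (n₁ = 40 ≥ 30, n₂ = 40 ≥ 30), so a z-interval for the difference of means applies.

Point estimate: x̄₁ - x̄₂ = 54 - 49 = 5

Standard error: SE = √(s₁²/n₁ + s₂²/n₂)
= √(8²/40 + 12²/40)
= √(1.600000 + 3.600000)
= 2.280351

For 95% confidence, z* = 1.96 (from standard normal table)
Margin of error: E = z* × SE = 1.96 × 2.280351 = 4.4695

Z-interval: (x̄₁ - x̄₂) ± E = 5 ± 4.4695 = (0.5305, 9.4695)

Rounded to 2 decimal places:

(0.53, 9.47)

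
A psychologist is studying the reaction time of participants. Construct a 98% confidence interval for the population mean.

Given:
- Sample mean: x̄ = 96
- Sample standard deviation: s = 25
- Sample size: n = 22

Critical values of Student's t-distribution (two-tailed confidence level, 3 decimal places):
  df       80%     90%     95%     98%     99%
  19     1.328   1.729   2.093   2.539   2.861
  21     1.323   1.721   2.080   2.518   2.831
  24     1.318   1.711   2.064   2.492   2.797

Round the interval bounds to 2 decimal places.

The population standard deviation σ is unknown (only the sample standard deviation s is given), so use a t-interval with df = n - 1 = 22 - 1 = 21.

For 98% confidence with df = 21, t* = 2.518 (from t-table)

Standard error: SE = s/√n = 25/√22 = 5.330018

Margin of error: E = t* × SE = 2.518 × 5.330018 = 13.4210

T-interval: x̄ ± E = 96 ± 13.4210 = (82.5790, 109.4210)

Rounded to 2 decimal places:

(82.58, 109.42)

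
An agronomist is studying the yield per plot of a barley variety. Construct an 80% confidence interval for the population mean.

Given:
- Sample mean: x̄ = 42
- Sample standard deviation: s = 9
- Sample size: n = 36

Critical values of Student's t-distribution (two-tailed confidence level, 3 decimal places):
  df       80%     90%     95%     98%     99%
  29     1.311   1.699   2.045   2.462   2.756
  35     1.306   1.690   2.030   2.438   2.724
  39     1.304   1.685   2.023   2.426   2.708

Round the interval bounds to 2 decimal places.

The population standard deviation σ is unknown (only the sample standard deviation s is given), so use a t-interval with df = n - 1 = 36 - 1 = 35.

For 80% confidence with df = 35, t* = 1.306 (from t-table)

Standard error: SE = s/√n = 9/√36 = 1.500000

Margin of error: E = t* × SE = 1.306 × 1.500000 = 1.9590

T-interval: x̄ ± E = 42 ± 1.9590 = (40.0410, 43.9590)

Rounded to 2 decimal places:

(40.04, 43.96)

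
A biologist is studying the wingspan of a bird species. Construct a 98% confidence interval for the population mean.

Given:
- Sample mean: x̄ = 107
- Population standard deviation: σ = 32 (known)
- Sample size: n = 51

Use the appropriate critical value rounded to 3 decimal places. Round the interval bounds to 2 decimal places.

The population standard deviation σ is known, so use a z-interval (standard normal critical value).

For 98% confidence, z* = 2.326 (from standard normal table)

Standard error: SE = σ/√n = 32/√51 = 4.480896

Margin of error: E = z* × SE = 2.326 × 4.480896 = 10.4226

Z-interval: x̄ ± E = 107 ± 10.4226 = (96.5774, 117.4226)

Rounded to 2 decimal places:

(96.58, 117.42)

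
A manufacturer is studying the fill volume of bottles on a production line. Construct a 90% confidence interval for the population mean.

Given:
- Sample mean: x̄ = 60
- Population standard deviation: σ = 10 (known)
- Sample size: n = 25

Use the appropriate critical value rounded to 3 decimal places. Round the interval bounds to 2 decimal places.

The population standard deviation σ is known, so use a z-interval (standard normal critical value).

For 90% confidence, z* = 1.645 (from standard normal table)

Standard error: SE = σ/√n = 10/√25 = 2.000000

Margin of error: E = z* × SE = 1.645 × 2.000000 = 3.2900

Z-interval: x̄ ± E = 60 ± 3.2900 = (56.7100, 63.2900)

Rounded to 2 decimal places:

(56.71, 63.29)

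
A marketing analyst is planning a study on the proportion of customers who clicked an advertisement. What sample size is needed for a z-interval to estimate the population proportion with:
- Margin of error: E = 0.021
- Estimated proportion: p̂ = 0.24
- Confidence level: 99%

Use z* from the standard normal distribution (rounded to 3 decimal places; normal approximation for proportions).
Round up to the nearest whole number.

Using z* for proportion z-interval (normal approximation).

For 99% confidence, z* = 2.576 (from standard normal table)

Sample size formula for proportion z-interval: n = z*²p̂(1-p̂)/E²

n = 2.576² × 0.24 × 0.76 / 0.021²
  = 6.635776 × 0.1824 / 0.000441
  = 2744.5931

Round up to the nearest whole number: n = 2745

2745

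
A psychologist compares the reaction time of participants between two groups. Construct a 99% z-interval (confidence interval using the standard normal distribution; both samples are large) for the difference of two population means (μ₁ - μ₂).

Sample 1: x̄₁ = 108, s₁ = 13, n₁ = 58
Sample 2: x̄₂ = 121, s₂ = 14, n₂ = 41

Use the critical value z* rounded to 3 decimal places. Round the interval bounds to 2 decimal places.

Both samples are large (n₁ = 58 ≥ 30, n₂ = 41 ≥ 30), so a z-interval for the difference of means applies.

Point estimate: x̄₁ - x̄₂ = 108 - 121 = -13

Standard error: SE = √(s₁²/n₁ + s₂²/n₂)
= √(13²/58 + 14²/41)
= √(2.913793 + 4.780488)
= 2.773857

For 99% confidence, z* = 2.576 (from standard normal table)
Margin of error: E = z* × SE = 2.576 × 2.773857 = 7.1455

Z-interval: (x̄₁ - x̄₂) ± E = -13 ± 7.1455 = (-20.1455, -5.8545)

Rounded to 2 decimal places:

(-20.15, -5.85)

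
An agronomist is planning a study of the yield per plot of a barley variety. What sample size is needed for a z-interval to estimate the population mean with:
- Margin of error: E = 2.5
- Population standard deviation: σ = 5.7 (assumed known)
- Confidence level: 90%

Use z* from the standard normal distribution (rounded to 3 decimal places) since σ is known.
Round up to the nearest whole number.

Using z* since population σ is known (z-interval formula).

For 90% confidence, z* = 1.645 (from standard normal table)

Sample size formula for z-interval: n = (z*σ/E)²

n = (1.645 × 5.7 / 2.5)²
  = (3.750600)²
  = 14.0670

Round up to the nearest whole number: n = 15

15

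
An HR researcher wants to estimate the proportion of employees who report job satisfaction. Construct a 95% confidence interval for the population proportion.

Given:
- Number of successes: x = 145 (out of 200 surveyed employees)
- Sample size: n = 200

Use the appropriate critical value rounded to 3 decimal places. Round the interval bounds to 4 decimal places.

Sample proportion: p̂ = 145/200 = 0.725000

Check conditions for normal approximation:
  np̂ = 145 ≥ 10 ✓
  n(1-p̂) = 55 ≥ 10 ✓

The sample is large enough, so use a z-interval (normal approximation) for the proportion.

For 95% confidence, z* = 1.96 (from standard normal table)

Standard error: SE = √(p̂(1-p̂)/n) = √(0.725000×0.275000/200) = 0.03157333

Margin of error: E = z* × SE = 1.96 × 0.03157333 = 0.061884

Z-interval: p̂ ± E = 0.725000 ± 0.061884 = (0.663116, 0.786884)

Rounded to 4 decimal places:

(0.6631, 0.7869)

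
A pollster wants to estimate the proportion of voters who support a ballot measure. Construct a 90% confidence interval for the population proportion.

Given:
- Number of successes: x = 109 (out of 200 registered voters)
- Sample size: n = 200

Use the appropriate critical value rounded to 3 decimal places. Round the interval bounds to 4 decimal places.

Sample proportion: p̂ = 109/200 = 0.545000

Check conditions for normal approximation:
  np̂ = 109 ≥ 10 ✓
  n(1-p̂) = 91 ≥ 10 ✓

The sample is large enough, so use a z-interval (normal approximation) for the proportion.

For 90% confidence, z* = 1.645 (from standard normal table)

Standard error: SE = √(p̂(1-p̂)/n) = √(0.545000×0.455000/200) = 0.03521186

Margin of error: E = z* × SE = 1.645 × 0.03521186 = 0.057924

Z-interval: p̂ ± E = 0.545000 ± 0.057924 = (0.487076, 0.602924)

Rounded to 4 decimal places:

(0.4871, 0.6029)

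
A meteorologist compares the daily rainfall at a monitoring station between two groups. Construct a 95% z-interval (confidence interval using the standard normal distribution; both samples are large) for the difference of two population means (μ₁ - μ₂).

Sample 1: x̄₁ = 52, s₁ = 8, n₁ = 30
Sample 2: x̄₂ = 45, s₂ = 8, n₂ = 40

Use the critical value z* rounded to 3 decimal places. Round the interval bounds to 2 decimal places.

Both samples are large (n₁ = 30 ≥ 30, n₂ = 40 ≥ 30), so a z-interval for the difference of means applies.

Point estimate: x̄₁ - x̄₂ = 52 - 45 = 7

Standard error: SE = √(s₁²/n₁ + s₂²/n₂)
= √(8²/30 + 8²/40)
= √(2.133333 + 1.600000)
= 1.932184

For 95% confidence, z* = 1.96 (from standard normal table)
Margin of error: E = z* × SE = 1.96 × 1.932184 = 3.7871

Z-interval: (x̄₁ - x̄₂) ± E = 7 ± 3.7871 = (3.2129, 10.7871)

Rounded to 2 decimal places:

(3.21, 10.79)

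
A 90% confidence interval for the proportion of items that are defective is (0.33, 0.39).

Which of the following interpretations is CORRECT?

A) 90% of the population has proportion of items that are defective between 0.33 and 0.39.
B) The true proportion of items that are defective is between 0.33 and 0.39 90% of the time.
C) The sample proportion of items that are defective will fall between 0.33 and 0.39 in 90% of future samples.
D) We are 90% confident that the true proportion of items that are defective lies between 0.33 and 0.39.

A confidence interval represents our confidence in the procedure, not a probability statement about the parameter.

Key concept: If we repeated this sampling process many times and computed a 90% CI each time, about 90% of those intervals would contain the true population parameter.

For this specific interval (0.33, 0.39):
- Midpoint (point estimate): 0.36
- Margin of error: 0.03

The correct interpretation is the one stating confidence that the true parameter lies in the interval — option D.

D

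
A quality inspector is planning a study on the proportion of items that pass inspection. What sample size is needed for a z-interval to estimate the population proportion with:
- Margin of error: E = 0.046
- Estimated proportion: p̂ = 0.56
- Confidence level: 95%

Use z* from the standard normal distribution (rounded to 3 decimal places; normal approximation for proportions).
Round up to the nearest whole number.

Using z* for proportion z-interval (normal approximation).

For 95% confidence, z* = 1.96 (from standard normal table)

Sample size formula for proportion z-interval: n = z*²p̂(1-p̂)/E²

n = 1.96² × 0.56 × 0.44 / 0.046²
  = 3.8416 × 0.2464 / 0.002116
  = 447.3394

Round up to the nearest whole number: n = 448

448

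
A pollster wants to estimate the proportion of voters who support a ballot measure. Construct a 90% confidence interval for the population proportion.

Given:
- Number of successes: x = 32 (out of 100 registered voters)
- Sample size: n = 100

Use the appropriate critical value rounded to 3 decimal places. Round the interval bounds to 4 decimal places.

Sample proportion: p̂ = 32/100 = 0.320000

Check conditions for normal approximation:
  np̂ = 32 ≥ 10 ✓
  n(1-p̂) = 68 ≥ 10 ✓

The sample is large enough, so use a z-interval (normal approximation) for the proportion.

For 90% confidence, z* = 1.645 (from standard normal table)

Standard error: SE = √(p̂(1-p̂)/n) = √(0.320000×0.680000/100) = 0.04664762

Margin of error: E = z* × SE = 1.645 × 0.04664762 = 0.076735

Z-interval: p̂ ± E = 0.320000 ± 0.076735 = (0.243265, 0.396735)

Rounded to 4 decimal places:

(0.2433, 0.3967)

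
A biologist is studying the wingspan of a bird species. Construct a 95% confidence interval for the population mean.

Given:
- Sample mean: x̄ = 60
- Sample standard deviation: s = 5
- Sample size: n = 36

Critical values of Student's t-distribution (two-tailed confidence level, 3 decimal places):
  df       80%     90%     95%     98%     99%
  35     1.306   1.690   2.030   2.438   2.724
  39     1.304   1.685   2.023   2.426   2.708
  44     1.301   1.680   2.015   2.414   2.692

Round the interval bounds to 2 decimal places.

The population standard deviation σ is unknown (only the sample standard deviation s is given), so use a t-interval with df = n - 1 = 36 - 1 = 35.

For 95% confidence with df = 35, t* = 2.030 (from t-table)

Standard error: SE = s/√n = 5/√36 = 0.833333

Margin of error: E = t* × SE = 2.030 × 0.833333 = 1.6917

T-interval: x̄ ± E = 60 ± 1.6917 = (58.3083, 61.6917)

Rounded to 2 decimal places:

(58.31, 61.69)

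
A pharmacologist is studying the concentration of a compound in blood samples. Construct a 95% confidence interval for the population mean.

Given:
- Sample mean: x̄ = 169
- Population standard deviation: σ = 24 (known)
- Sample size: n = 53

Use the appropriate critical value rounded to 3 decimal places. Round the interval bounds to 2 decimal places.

The population standard deviation σ is known, so use a z-interval (standard normal critical value).

For 95% confidence, z* = 1.96 (from standard normal table)

Standard error: SE = σ/√n = 24/√53 = 3.296654

Margin of error: E = z* × SE = 1.96 × 3.296654 = 6.4614

Z-interval: x̄ ± E = 169 ± 6.4614 = (162.5386, 175.4614)

Rounded to 2 decimal places:

(162.54, 175.46)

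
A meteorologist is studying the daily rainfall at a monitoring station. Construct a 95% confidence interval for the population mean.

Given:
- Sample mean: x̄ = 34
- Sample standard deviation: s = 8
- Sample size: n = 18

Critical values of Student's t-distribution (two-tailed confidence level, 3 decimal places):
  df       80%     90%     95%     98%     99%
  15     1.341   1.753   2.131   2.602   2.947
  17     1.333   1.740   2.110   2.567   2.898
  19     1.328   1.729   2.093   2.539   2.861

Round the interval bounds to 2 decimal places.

The population standard deviation σ is unknown (only the sample standard deviation s is given), so use a t-interval with df = n - 1 = 18 - 1 = 17.

For 95% confidence with df = 17, t* = 2.110 (from t-table)

Standard error: SE = s/√n = 8/√18 = 1.885618

Margin of error: E = t* × SE = 2.110 × 1.885618 = 3.9787

T-interval: x̄ ± E = 34 ± 3.9787 = (30.0213, 37.9787)

Rounded to 2 decimal places:

(30.02, 37.98)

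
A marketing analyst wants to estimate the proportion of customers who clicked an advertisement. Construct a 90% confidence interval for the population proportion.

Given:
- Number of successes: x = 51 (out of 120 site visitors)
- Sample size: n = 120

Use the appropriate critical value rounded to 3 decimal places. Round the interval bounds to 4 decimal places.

Sample proportion: p̂ = 51/120 = 0.425000

Check conditions for normal approximation:
  np̂ = 51 ≥ 10 ✓
  n(1-p̂) = 69 ≥ 10 ✓

The sample is large enough, so use a z-interval (normal approximation) for the proportion.

For 90% confidence, z* = 1.645 (from standard normal table)

Standard error: SE = √(p̂(1-p̂)/n) = √(0.425000×0.575000/120) = 0.04512714

Margin of error: E = z* × SE = 1.645 × 0.04512714 = 0.074234

Z-interval: p̂ ± E = 0.425000 ± 0.074234 = (0.350766, 0.499234)

Rounded to 4 decimal places:

(0.3508, 0.4992)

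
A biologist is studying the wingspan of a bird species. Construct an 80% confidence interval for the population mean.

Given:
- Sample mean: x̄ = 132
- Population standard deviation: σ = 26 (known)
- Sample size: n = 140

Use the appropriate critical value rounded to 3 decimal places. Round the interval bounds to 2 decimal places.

The population standard deviation σ is known, so use a z-interval (standard normal critical value).

For 80% confidence, z* = 1.282 (from standard normal table)

Standard error: SE = σ/√n = 26/√140 = 2.197401

Margin of error: E = z* × SE = 1.282 × 2.197401 = 2.8171

Z-interval: x̄ ± E = 132 ± 2.8171 = (129.1829, 134.8171)

Rounded to 2 decimal places:

(129.18, 134.82)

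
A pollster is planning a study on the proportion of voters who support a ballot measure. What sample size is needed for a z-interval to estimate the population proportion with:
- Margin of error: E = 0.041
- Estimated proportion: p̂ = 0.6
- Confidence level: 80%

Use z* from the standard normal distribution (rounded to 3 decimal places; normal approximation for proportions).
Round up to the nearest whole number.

Using z* for proportion z-interval (normal approximation).

For 80% confidence, z* = 1.282 (from standard normal table)

Sample size formula for proportion z-interval: n = z*²p̂(1-p̂)/E²

n = 1.282² × 0.6 × 0.4 / 0.041²
  = 1.643524 × 0.24 / 0.001681
  = 234.6495

Round up to the nearest whole number: n = 235

235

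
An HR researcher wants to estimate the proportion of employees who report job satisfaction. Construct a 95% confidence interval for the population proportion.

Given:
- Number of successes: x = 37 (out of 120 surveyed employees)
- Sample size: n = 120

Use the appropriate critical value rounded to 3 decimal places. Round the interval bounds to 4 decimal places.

Sample proportion: p̂ = 37/120 = 0.308333

Check conditions for normal approximation:
  np̂ = 37 ≥ 10 ✓
  n(1-p̂) = 83 ≥ 10 ✓

The sample is large enough, so use a z-interval (normal approximation) for the proportion.

For 95% confidence, z* = 1.96 (from standard normal table)

Standard error: SE = √(p̂(1-p̂)/n) = √(0.308333×0.691667/120) = 0.04215684

Margin of error: E = z* × SE = 1.96 × 0.04215684 = 0.082627

Z-interval: p̂ ± E = 0.308333 ± 0.082627 = (0.225706, 0.390961)

Rounded to 4 decimal places:

(0.2257, 0.3910)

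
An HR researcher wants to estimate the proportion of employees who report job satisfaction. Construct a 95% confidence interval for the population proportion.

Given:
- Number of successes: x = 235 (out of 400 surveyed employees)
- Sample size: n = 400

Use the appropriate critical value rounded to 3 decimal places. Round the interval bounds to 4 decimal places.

Sample proportion: p̂ = 235/400 = 0.587500

Check conditions for normal approximation:
  np̂ = 235 ≥ 10 ✓
  n(1-p̂) = 165 ≥ 10 ✓

The sample is large enough, so use a z-interval (normal approximation) for the proportion.

For 95% confidence, z* = 1.96 (from standard normal table)

Standard error: SE = √(p̂(1-p̂)/n) = √(0.587500×0.412500/400) = 0.02461421

Margin of error: E = z* × SE = 1.96 × 0.02461421 = 0.048244

Z-interval: p̂ ± E = 0.587500 ± 0.048244 = (0.539256, 0.635744)

Rounded to 4 decimal places:

(0.5393, 0.6357)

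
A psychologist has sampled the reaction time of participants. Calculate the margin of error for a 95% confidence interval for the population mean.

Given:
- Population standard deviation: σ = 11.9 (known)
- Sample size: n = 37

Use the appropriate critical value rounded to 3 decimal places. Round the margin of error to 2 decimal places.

The population standard deviation σ is known, so use the z-interval margin of error formula.

For 95% confidence, z* = 1.96 (from standard normal table)

Margin of error formula for z-interval: E = z* × σ/√n

E = 1.96 × 11.9/√37
  = 1.96 × 1.956348
  = 3.8344

Rounded to 2 decimal places:

3.83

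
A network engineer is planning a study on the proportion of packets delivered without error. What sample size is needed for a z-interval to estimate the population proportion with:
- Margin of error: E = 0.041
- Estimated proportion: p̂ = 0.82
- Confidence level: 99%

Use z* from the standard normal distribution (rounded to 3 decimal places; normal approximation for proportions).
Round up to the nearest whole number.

Using z* for proportion z-interval (normal approximation).

For 99% confidence, z* = 2.576 (from standard normal table)

Sample size formula for proportion z-interval: n = z*²p̂(1-p̂)/E²

n = 2.576² × 0.82 × 0.18 / 0.041²
  = 6.635776 × 0.1476 / 0.001681
  = 582.6535

Round up to the nearest whole number: n = 583

583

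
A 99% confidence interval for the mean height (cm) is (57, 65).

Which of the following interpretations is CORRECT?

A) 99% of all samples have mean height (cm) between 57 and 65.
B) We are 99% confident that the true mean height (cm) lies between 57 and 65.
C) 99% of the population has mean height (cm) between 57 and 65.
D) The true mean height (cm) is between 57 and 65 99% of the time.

A confidence interval represents our confidence in the procedure, not a probability statement about the parameter.

Key concept: If we repeated this sampling process many times and computed a 99% CI each time, about 99% of those intervals would contain the true population parameter.

For this specific interval (57, 65):
- Midpoint (point estimate): 61
- Margin of error: 4

The correct interpretation is the one stating confidence that the true parameter lies in the interval — option B.

B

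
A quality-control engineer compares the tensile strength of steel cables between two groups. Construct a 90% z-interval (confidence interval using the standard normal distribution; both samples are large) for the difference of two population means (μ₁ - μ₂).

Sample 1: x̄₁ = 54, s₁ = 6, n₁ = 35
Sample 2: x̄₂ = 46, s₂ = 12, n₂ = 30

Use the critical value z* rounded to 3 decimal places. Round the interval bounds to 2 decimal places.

Both samples are large (n₁ = 35 ≥ 30, n₂ = 30 ≥ 30), so a z-interval for the difference of means applies.

Point estimate: x̄₁ - x̄₂ = 54 - 46 = 8

Standard error: SE = √(s₁²/n₁ + s₂²/n₂)
= √(6²/35 + 12²/30)
= √(1.028571 + 4.800000)
= 2.414243

For 90% confidence, z* = 1.645 (from standard normal table)
Margin of error: E = z* × SE = 1.645 × 2.414243 = 3.9714

Z-interval: (x̄₁ - x̄₂) ± E = 8 ± 3.9714 = (4.0286, 11.9714)

Rounded to 2 decimal places:

(4.03, 11.97)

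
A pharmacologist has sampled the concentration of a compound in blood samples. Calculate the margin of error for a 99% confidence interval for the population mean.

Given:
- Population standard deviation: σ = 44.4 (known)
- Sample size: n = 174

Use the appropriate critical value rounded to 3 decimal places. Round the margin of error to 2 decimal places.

The population standard deviation σ is known, so use the z-interval margin of error formula.

For 99% confidence, z* = 2.576 (from standard normal table)

Margin of error formula for z-interval: E = z* × σ/√n

E = 2.576 × 44.4/√174
  = 2.576 × 3.365955
  = 8.6707

Rounded to 2 decimal places:

8.67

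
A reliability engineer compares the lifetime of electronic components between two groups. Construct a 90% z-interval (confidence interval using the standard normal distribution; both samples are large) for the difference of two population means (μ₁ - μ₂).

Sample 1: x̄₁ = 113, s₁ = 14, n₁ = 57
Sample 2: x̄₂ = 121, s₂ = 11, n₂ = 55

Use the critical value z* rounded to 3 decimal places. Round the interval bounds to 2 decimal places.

Both samples are large (n₁ = 57 ≥ 30, n₂ = 55 ≥ 30), so a z-interval for the difference of means applies.

Point estimate: x̄₁ - x̄₂ = 113 - 121 = -8

Standard error: SE = √(s₁²/n₁ + s₂²/n₂)
= √(14²/57 + 11²/55)
= √(3.438596 + 2.200000)
= 2.374573

For 90% confidence, z* = 1.645 (from standard normal table)
Margin of error: E = z* × SE = 1.645 × 2.374573 = 3.9062

Z-interval: (x̄₁ - x̄₂) ± E = -8 ± 3.9062 = (-11.9062, -4.0938)

Rounded to 2 decimal places:

(-11.91, -4.09)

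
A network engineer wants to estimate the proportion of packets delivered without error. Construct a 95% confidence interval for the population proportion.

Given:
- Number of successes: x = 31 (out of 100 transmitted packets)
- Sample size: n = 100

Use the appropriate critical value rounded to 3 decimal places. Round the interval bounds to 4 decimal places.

Sample proportion: p̂ = 31/100 = 0.310000

Check conditions for normal approximation:
  np̂ = 31 ≥ 10 ✓
  n(1-p̂) = 69 ≥ 10 ✓

The sample is large enough, so use a z-interval (normal approximation) for the proportion.

For 95% confidence, z* = 1.96 (from standard normal table)

Standard error: SE = √(p̂(1-p̂)/n) = √(0.310000×0.690000/100) = 0.04624932

Margin of error: E = z* × SE = 1.96 × 0.04624932 = 0.090649

Z-interval: p̂ ± E = 0.310000 ± 0.090649 = (0.219351, 0.400649)

Rounded to 4 decimal places:

(0.2194, 0.4006)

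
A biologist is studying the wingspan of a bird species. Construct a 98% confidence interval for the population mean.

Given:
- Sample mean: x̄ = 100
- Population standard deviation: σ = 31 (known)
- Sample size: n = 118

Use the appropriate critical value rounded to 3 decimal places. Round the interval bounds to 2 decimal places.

The population standard deviation σ is known, so use a z-interval (standard normal critical value).

For 98% confidence, z* = 2.326 (from standard normal table)

Standard error: SE = σ/√n = 31/√118 = 2.853781

Margin of error: E = z* × SE = 2.326 × 2.853781 = 6.6379

Z-interval: x̄ ± E = 100 ± 6.6379 = (93.3621, 106.6379)

Rounded to 2 decimal places:

(93.36, 106.64)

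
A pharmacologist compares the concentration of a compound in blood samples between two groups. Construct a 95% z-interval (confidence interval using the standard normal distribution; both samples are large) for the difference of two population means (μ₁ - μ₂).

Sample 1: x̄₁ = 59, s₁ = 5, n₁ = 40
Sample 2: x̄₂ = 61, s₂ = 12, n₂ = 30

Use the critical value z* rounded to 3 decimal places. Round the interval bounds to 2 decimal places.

Both samples are large (n₁ = 40 ≥ 30, n₂ = 30 ≥ 30), so a z-interval for the difference of means applies.

Point estimate: x̄₁ - x̄₂ = 59 - 61 = -2

Standard error: SE = √(s₁²/n₁ + s₂²/n₂)
= √(5²/40 + 12²/30)
= √(0.625000 + 4.800000)
= 2.329163

For 95% confidence, z* = 1.96 (from standard normal table)
Margin of error: E = z* × SE = 1.96 × 2.329163 = 4.5652

Z-interval: (x̄₁ - x̄₂) ± E = -2 ± 4.5652 = (-6.5652, 2.5652)

Rounded to 2 decimal places:

(-6.57, 2.57)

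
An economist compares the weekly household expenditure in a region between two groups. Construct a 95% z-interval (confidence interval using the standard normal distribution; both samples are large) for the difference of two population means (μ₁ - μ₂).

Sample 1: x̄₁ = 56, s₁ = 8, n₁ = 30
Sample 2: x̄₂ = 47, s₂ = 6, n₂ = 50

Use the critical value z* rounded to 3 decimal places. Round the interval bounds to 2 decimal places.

Both samples are large (n₁ = 30 ≥ 30, n₂ = 50 ≥ 30), so a z-interval for the difference of means applies.

Point estimate: x̄₁ - x̄₂ = 56 - 47 = 9

Standard error: SE = √(s₁²/n₁ + s₂²/n₂)
= √(8²/30 + 6²/50)
= √(2.133333 + 0.720000)
= 1.689181

For 95% confidence, z* = 1.96 (from standard normal table)
Margin of error: E = z* × SE = 1.96 × 1.689181 = 3.3108

Z-interval: (x̄₁ - x̄₂) ± E = 9 ± 3.3108 = (5.6892, 12.3108)

Rounded to 2 decimal places:

(5.69, 12.31)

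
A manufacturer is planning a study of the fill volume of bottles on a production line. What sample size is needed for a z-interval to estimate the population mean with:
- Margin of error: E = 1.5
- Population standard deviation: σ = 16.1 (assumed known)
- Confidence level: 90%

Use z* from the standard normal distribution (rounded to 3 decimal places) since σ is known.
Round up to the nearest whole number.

Using z* since population σ is known (z-interval formula).

For 90% confidence, z* = 1.645 (from standard normal table)

Sample size formula for z-interval: n = (z*σ/E)²

n = (1.645 × 16.1 / 1.5)²
  = (17.656333)²
  = 311.7461

Round up to the nearest whole number: n = 312

312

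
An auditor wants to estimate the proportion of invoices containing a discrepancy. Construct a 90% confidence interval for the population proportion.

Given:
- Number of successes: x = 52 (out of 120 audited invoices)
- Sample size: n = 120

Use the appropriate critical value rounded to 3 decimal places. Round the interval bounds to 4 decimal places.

Sample proportion: p̂ = 52/120 = 0.433333

Check conditions for normal approximation:
  np̂ = 52 ≥ 10 ✓
  n(1-p̂) = 68 ≥ 10 ✓

The sample is large enough, so use a z-interval (normal approximation) for the proportion.

For 90% confidence, z* = 1.645 (from standard normal table)

Standard error: SE = √(p̂(1-p̂)/n) = √(0.433333×0.566667/120) = 0.04523601

Margin of error: E = z* × SE = 1.645 × 0.04523601 = 0.074413

Z-interval: p̂ ± E = 0.433333 ± 0.074413 = (0.358920, 0.507747)

Rounded to 4 decimal places:

(0.3589, 0.5077)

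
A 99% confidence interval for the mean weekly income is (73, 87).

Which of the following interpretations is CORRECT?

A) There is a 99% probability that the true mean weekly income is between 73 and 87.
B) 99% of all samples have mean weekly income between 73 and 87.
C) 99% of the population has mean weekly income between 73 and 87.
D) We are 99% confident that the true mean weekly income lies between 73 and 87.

A confidence interval represents our confidence in the procedure, not a probability statement about the parameter.

Key concept: If we repeated this sampling process many times and computed a 99% CI each time, about 99% of those intervals would contain the true population parameter.

For this specific interval (73, 87):
- Midpoint (point estimate): 80
- Margin of error: 7

The correct interpretation is the one stating confidence that the true parameter lies in the interval — option D.

D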